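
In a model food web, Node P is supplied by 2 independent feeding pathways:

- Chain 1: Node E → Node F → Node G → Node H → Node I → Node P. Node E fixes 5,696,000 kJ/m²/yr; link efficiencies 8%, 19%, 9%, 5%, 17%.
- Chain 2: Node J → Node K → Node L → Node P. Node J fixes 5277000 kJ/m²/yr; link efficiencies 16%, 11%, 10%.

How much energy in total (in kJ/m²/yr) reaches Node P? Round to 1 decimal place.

9353.8 kJ/m²/yr

Chain 1: 5696000 × 0.08 × 0.19 × 0.09 × 0.05 × 0.17 = 66.233088 kJ/m²/yr
Chain 2: 5277000 × 0.16 × 0.11 × 0.1 = 9287.52 kJ/m²/yr
Total at Node P: 66.233088 + 9287.52 = 9353.753088 kJ/m²/yr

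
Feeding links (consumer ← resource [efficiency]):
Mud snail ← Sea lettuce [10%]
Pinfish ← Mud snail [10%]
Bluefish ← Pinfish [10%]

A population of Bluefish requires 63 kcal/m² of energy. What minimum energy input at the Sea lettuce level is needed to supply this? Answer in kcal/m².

Cumulative transfer efficiency: 0.1 × 0.1 × 0.1 = 0.001
Sea lettuce energy = 63 / 0.001 = 63000 kcal/m²

63000 kcal/m²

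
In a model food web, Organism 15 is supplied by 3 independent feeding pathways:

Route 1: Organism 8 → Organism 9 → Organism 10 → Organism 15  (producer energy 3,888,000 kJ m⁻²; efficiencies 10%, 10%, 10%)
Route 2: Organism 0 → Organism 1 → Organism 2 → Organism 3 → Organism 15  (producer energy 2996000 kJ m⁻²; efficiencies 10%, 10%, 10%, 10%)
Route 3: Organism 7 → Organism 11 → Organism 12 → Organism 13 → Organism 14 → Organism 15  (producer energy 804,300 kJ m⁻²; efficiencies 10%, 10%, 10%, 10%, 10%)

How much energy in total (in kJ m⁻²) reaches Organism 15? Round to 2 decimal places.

4195.64 kJ m⁻²

Route 1: 3888000 × 0.1 × 0.1 × 0.1 = 3888 kJ m⁻²
Route 2: 2996000 × 0.1 × 0.1 × 0.1 × 0.1 = 299.6 kJ m⁻²
Route 3: 804300 × 0.1 × 0.1 × 0.1 × 0.1 × 0.1 = 8.043 kJ m⁻²
Total at Organism 15: 3888 + 299.6 + 8.043 = 4195.643 kJ m⁻²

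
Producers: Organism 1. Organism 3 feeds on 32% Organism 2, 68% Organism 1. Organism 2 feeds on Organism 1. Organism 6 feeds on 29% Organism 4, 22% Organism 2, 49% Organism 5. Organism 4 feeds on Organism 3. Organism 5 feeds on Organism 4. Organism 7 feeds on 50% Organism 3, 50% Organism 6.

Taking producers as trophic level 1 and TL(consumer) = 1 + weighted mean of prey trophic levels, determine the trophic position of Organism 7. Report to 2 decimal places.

4.42

Organism 2: 1 + 1 = 2
Organism 3: 1 + (0.32×2 + 0.68×1) = 2.32
Organism 4: 1 + 2.32 = 3.32
Organism 5: 1 + 3.32 = 4.32
Organism 6: 1 + (0.29×3.32 + 0.22×2 + 0.49×4.32) = 4.5196
Organism 7: 1 + (0.5×2.32 + 0.5×4.5196) = 4.4198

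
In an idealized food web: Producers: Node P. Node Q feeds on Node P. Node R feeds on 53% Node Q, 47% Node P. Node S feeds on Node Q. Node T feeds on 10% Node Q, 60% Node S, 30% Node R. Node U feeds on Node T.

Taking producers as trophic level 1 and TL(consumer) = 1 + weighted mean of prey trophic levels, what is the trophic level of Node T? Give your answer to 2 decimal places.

Node Q: 1 + 1 = 2
Node R: 1 + (0.53×2 + 0.47×1) = 2.53
Node S: 1 + 2 = 3
Node T: 1 + (0.1×2 + 0.6×3 + 0.3×2.53) = 3.759
Node U: 1 + 3.759 = 4.759

3.76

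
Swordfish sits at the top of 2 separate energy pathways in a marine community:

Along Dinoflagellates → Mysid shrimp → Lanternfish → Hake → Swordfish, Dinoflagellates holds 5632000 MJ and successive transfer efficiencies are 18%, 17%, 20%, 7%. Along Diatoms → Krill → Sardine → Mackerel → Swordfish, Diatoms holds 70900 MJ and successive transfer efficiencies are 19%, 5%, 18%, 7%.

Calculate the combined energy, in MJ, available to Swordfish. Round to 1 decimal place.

Via Dinoflagellates: 5632000 × 0.18 × 0.17 × 0.2 × 0.07 = 2412.7488 MJ
Via Diatoms: 70900 × 0.19 × 0.05 × 0.18 × 0.07 = 8.48673 MJ
Total at Swordfish: 2412.7488 + 8.48673 = 2421.23553 MJ

2421.2 MJ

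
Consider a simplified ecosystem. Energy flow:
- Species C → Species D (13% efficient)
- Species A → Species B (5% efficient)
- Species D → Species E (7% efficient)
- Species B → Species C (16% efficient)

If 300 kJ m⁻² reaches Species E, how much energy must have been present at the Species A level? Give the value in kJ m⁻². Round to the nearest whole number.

Cumulative transfer efficiency: 0.05 × 0.16 × 0.13 × 0.07 = 0.0000728
Species A energy = 300 / 0.0000728 = 4120879 kJ m⁻²

4120879 kJ m⁻²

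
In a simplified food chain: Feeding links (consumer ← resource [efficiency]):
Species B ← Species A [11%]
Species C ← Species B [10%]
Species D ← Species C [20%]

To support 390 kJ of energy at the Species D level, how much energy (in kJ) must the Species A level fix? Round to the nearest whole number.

Cumulative transfer efficiency: 0.11 × 0.1 × 0.2 = 0.0022
Species A energy = 390 / 0.0022 = 177273 kJ

177273 kJ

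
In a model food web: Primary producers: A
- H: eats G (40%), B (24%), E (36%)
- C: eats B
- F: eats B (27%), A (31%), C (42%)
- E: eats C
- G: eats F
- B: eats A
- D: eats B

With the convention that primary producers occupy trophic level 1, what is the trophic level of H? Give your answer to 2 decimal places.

4.56

B: 1 + 1 = 2
C: 1 + 2 = 3
D: 1 + 2 = 3
E: 1 + 3 = 4
F: 1 + (0.27×2 + 0.31×1 + 0.42×3) = 3.11
G: 1 + 3.11 = 4.11
H: 1 + (0.4×4.11 + 0.24×2 + 0.36×4) = 4.564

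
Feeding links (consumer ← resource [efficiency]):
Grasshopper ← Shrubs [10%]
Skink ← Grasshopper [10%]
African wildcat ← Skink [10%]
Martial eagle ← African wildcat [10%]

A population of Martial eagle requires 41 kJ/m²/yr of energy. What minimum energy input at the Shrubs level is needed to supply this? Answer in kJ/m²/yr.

410000 kJ/m²/yr

Cumulative transfer efficiency: 0.1 × 0.1 × 0.1 × 0.1 = 0.0001
Shrubs energy = 41 / 0.0001 = 410000 kJ/m²/yr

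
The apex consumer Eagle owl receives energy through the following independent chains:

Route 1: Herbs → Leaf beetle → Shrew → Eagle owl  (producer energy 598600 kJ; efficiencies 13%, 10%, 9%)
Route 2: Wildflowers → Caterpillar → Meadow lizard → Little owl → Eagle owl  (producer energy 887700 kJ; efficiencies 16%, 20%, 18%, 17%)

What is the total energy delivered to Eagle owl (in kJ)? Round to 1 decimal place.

Route 1: 598600 × 0.13 × 0.1 × 0.09 = 700.362 kJ
Route 2: 887700 × 0.16 × 0.2 × 0.18 × 0.17 = 869.23584 kJ
Total at Eagle owl: 700.362 + 869.23584 = 1569.59784 kJ

1569.6 kJ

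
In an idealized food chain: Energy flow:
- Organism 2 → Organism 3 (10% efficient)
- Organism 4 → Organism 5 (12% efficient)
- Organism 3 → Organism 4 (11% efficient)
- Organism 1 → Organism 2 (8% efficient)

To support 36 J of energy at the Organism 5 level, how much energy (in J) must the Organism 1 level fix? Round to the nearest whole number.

340909 J

Cumulative transfer efficiency: 0.08 × 0.1 × 0.11 × 0.12 = 0.0001056
Organism 1 energy = 36 / 0.0001056 = 340909 J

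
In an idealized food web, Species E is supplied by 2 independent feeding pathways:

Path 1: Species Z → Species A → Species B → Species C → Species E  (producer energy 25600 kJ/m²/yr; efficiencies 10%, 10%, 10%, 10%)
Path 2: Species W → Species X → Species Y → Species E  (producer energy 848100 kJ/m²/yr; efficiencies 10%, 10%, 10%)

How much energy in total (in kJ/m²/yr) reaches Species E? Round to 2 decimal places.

850.66 kJ/m²/yr

Path 1: 25600 × 0.1 × 0.1 × 0.1 × 0.1 = 2.56 kJ/m²/yr
Path 2: 848100 × 0.1 × 0.1 × 0.1 = 848.1 kJ/m²/yr
Total at Species E: 2.56 + 848.1 = 850.66 kJ/m²/yr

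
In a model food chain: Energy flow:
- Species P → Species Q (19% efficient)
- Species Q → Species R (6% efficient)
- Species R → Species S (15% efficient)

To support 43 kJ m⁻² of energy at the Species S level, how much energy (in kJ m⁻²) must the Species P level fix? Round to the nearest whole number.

Cumulative transfer efficiency: 0.19 × 0.06 × 0.15 = 0.00171
Species P energy = 43 / 0.00171 = 25146 kJ m⁻²

25146 kJ m⁻²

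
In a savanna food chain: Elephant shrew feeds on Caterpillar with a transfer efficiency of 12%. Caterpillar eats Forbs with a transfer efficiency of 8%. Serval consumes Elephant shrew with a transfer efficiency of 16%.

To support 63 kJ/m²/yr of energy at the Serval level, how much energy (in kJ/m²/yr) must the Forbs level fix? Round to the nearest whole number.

Cumulative transfer efficiency: 0.08 × 0.12 × 0.16 = 0.001536
Forbs energy = 63 / 0.001536 = 41016 kJ/m²/yr

41016 kJ/m²/yr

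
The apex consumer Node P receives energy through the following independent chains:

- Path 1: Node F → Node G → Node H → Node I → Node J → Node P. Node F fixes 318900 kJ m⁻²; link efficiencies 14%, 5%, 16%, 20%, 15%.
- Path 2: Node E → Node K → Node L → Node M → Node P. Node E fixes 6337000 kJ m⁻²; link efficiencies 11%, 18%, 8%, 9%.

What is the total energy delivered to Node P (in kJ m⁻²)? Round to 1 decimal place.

Path 1: 318900 × 0.14 × 0.05 × 0.16 × 0.2 × 0.15 = 10.71504 kJ m⁻²
Path 2: 6337000 × 0.11 × 0.18 × 0.08 × 0.09 = 903.40272 kJ m⁻²
Total at Node P: 10.71504 + 903.40272 = 914.11776 kJ m⁻²

914.1 kJ m⁻²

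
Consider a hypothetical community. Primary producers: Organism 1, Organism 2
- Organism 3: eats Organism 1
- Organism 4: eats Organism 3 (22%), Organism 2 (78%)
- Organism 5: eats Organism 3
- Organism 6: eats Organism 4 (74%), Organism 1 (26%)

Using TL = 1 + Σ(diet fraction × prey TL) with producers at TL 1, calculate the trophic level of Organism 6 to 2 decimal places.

Organism 3: 1 + 1 = 2
Organism 4: 1 + (0.22×2 + 0.78×1) = 2.22
Organism 5: 1 + 2 = 3
Organism 6: 1 + (0.74×2.22 + 0.26×1) = 2.9028

2.90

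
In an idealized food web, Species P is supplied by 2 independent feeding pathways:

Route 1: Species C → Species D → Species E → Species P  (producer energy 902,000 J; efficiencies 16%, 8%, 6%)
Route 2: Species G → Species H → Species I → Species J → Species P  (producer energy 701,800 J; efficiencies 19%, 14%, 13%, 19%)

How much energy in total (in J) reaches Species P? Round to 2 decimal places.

1153.83 J

Route 1: 902000 × 0.16 × 0.08 × 0.06 = 692.736 J
Route 2: 701800 × 0.19 × 0.14 × 0.13 × 0.19 = 461.096636 J
Total at Species P: 692.736 + 461.096636 = 1153.832636 J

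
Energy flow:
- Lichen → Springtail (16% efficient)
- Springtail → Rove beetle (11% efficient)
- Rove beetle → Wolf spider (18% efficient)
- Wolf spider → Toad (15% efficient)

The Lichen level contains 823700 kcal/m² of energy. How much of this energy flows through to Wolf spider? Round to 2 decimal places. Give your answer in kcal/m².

2609.48 kcal/m²

Springtail: 823700 × 0.16 = 131792 kcal/m²
Rove beetle: 131792 × 0.11 = 14497.12 kcal/m²
Wolf spider: 14497.12 × 0.18 = 2609.4816 kcal/m²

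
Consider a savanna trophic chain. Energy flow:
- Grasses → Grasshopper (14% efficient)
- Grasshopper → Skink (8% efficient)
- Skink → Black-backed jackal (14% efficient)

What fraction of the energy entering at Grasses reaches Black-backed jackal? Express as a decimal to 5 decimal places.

Product of link efficiencies: 0.14 × 0.08 × 0.14 = 0.001568

0.00157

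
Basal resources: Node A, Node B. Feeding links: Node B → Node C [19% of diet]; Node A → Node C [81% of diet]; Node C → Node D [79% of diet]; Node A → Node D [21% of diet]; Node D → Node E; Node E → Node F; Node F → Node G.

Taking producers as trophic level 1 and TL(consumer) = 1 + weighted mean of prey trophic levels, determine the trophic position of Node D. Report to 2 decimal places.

2.79

Node C: 1 + (0.19×1 + 0.81×1) = 2
Node D: 1 + (0.79×2 + 0.21×1) = 2.79
Node E: 1 + 2.79 = 3.79
Node F: 1 + 3.79 = 4.79
Node G: 1 + 4.79 = 5.79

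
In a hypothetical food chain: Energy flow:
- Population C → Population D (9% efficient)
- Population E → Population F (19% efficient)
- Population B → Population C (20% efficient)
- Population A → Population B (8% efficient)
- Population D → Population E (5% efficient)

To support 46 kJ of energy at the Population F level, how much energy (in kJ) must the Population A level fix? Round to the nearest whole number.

Cumulative transfer efficiency: 0.08 × 0.2 × 0.09 × 0.05 × 0.19 = 0.00001368
Population A energy = 46 / 0.00001368 = 3362573 kJ

3362573 kJ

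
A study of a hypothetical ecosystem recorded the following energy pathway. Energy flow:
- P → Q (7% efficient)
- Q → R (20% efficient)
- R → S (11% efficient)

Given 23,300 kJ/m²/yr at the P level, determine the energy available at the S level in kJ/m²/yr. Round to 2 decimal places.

35.88 kJ/m²/yr

Q: 23300 × 0.07 = 1631 kJ/m²/yr
R: 1631 × 0.2 = 326.2 kJ/m²/yr
S: 326.2 × 0.11 = 35.882 kJ/m²/yr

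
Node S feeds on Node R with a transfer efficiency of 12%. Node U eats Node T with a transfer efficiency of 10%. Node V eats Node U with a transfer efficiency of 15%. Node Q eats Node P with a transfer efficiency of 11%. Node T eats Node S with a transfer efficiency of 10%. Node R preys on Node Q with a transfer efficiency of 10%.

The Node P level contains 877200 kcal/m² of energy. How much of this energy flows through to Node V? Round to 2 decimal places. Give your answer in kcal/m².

Node Q: 877200 × 0.11 = 96492 kcal/m²
Node R: 96492 × 0.1 = 9649.2 kcal/m²
Node S: 9649.2 × 0.12 = 1157.904 kcal/m²
Node T: 1157.904 × 0.1 = 115.7904 kcal/m²
Node U: 115.7904 × 0.1 = 11.57904 kcal/m²
Node V: 11.57904 × 0.15 = 1.736856 kcal/m²

1.74 kcal/m²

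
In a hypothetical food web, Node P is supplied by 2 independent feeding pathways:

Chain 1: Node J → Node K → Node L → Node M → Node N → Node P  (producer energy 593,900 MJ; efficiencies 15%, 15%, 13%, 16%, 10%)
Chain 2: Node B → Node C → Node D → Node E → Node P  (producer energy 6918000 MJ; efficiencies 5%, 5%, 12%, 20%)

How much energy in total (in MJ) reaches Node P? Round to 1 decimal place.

Chain 1: 593900 × 0.15 × 0.15 × 0.13 × 0.16 × 0.1 = 27.79452 MJ
Chain 2: 6918000 × 0.05 × 0.05 × 0.12 × 0.2 = 415.08 MJ
Total at Node P: 27.79452 + 415.08 = 442.87452 MJ

442.9 MJ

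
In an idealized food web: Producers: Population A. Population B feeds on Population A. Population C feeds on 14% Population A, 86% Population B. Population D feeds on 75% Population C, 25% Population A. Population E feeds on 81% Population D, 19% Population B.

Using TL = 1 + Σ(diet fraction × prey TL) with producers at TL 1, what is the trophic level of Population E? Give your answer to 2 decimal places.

Population B: 1 + 1 = 2
Population C: 1 + (0.14×1 + 0.86×2) = 2.86
Population D: 1 + (0.75×2.86 + 0.25×1) = 3.395
Population E: 1 + (0.81×3.395 + 0.19×2) = 4.12995

4.13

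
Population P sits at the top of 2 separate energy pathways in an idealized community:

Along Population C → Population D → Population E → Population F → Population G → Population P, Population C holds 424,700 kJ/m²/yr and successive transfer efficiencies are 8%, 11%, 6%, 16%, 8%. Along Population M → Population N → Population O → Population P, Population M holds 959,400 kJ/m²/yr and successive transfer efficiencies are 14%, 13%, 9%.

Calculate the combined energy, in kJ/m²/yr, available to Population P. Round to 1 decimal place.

Via Population C: 424700 × 0.08 × 0.11 × 0.06 × 0.16 × 0.08 = 2.87029248 kJ/m²/yr
Via Population M: 959400 × 0.14 × 0.13 × 0.09 = 1571.4972 kJ/m²/yr
Total at Population P: 2.87029248 + 1571.4972 = 1574.36749248 kJ/m²/yr

1574.4 kJ/m²/yr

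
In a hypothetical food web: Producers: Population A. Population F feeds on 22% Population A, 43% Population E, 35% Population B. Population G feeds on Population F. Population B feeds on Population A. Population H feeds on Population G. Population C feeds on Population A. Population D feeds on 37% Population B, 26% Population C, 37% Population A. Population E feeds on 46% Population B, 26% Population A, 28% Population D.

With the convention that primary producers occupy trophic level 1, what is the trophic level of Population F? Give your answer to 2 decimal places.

3.17

Population B: 1 + 1 = 2
Population C: 1 + 1 = 2
Population D: 1 + (0.37×2 + 0.26×2 + 0.37×1) = 2.63
Population E: 1 + (0.46×2 + 0.26×1 + 0.28×2.63) = 2.9164
Population F: 1 + (0.22×1 + 0.43×2.9164 + 0.35×2) = 3.174052
Population G: 1 + 3.174052 = 4.174052
Population H: 1 + 4.174052 = 5.174052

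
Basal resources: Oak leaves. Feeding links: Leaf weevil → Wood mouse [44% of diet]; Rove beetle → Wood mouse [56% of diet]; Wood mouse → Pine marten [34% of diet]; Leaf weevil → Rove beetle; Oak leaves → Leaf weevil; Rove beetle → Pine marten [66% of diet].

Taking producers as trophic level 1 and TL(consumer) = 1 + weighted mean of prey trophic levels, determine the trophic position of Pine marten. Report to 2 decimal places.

4.19

Leaf weevil: 1 + 1 = 2
Rove beetle: 1 + 2 = 3
Wood mouse: 1 + (0.44×2 + 0.56×3) = 3.56
Pine marten: 1 + (0.34×3.56 + 0.66×3) = 4.1904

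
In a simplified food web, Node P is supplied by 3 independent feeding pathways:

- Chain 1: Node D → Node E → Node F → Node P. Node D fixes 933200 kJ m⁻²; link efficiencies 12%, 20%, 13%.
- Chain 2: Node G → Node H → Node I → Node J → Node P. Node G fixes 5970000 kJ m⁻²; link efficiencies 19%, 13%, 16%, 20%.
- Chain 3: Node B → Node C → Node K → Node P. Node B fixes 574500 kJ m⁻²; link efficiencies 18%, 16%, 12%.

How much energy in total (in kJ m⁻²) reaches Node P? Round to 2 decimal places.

Chain 1: 933200 × 0.12 × 0.2 × 0.13 = 2911.584 kJ m⁻²
Chain 2: 5970000 × 0.19 × 0.13 × 0.16 × 0.2 = 4718.688 kJ m⁻²
Chain 3: 574500 × 0.18 × 0.16 × 0.12 = 1985.472 kJ m⁻²
Total at Node P: 2911.584 + 4718.688 + 1985.472 = 9615.744 kJ m⁻²

9615.74 kJ m⁻²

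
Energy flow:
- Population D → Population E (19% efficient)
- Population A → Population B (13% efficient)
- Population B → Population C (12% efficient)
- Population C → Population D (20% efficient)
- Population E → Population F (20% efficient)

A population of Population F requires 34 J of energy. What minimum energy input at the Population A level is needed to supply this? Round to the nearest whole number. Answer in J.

286775 J

Cumulative transfer efficiency: 0.13 × 0.12 × 0.2 × 0.19 × 0.2 = 0.00011856
Population A energy = 34 / 0.00011856 = 286775 J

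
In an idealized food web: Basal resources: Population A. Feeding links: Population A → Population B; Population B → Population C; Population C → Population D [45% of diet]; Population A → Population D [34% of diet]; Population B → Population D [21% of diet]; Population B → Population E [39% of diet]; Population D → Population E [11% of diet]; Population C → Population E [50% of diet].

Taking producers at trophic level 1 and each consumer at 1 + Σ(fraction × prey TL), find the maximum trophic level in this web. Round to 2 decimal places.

Population B: 1 + 1 = 2
Population C: 1 + 2 = 3
Population D: 1 + (0.45×3 + 0.34×1 + 0.21×2) = 3.11
Population E: 1 + (0.39×2 + 0.11×3.11 + 0.5×3) = 3.6221

3.62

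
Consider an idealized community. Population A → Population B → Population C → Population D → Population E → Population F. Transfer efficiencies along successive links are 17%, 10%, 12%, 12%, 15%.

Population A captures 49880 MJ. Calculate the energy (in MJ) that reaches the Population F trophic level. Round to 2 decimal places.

1.83 MJ

Population B: 49880 × 0.17 = 8479.6 MJ
Population C: 8479.6 × 0.1 = 847.96 MJ
Population D: 847.96 × 0.12 = 101.7552 MJ
Population E: 101.7552 × 0.12 = 12.210624 MJ
Population F: 12.210624 × 0.15 = 1.8315936 MJ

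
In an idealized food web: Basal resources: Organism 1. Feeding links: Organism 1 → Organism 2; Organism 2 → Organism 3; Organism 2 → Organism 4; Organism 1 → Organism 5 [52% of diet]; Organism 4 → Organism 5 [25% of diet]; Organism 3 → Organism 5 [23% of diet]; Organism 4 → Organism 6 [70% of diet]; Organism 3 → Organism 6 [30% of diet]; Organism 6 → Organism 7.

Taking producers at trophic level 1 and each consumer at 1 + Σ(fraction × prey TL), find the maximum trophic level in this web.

Organism 2: 1 + 1 = 2
Organism 3: 1 + 2 = 3
Organism 4: 1 + 2 = 3
Organism 5: 1 + (0.52×1 + 0.25×3 + 0.23×3) = 2.96
Organism 6: 1 + (0.7×3 + 0.3×3) = 4
Organism 7: 1 + 4 = 5

5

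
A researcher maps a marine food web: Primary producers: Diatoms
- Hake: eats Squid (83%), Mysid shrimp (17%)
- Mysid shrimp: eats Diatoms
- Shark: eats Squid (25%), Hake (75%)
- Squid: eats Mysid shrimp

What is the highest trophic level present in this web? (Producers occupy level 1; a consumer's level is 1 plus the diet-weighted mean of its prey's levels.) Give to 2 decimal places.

Mysid shrimp: 1 + 1 = 2
Squid: 1 + 2 = 3
Hake: 1 + (0.83×3 + 0.17×2) = 3.83
Shark: 1 + (0.25×3 + 0.75×3.83) = 4.6225

4.62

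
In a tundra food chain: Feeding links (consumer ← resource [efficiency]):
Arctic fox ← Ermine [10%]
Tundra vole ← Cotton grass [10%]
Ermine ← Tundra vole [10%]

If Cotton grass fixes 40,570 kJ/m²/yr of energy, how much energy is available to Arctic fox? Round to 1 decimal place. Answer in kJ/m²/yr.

40.6 kJ/m²/yr

Tundra vole: 40570 × 0.1 = 4057 kJ/m²/yr
Ermine: 4057 × 0.1 = 405.7 kJ/m²/yr
Arctic fox: 405.7 × 0.1 = 40.57 kJ/m²/yr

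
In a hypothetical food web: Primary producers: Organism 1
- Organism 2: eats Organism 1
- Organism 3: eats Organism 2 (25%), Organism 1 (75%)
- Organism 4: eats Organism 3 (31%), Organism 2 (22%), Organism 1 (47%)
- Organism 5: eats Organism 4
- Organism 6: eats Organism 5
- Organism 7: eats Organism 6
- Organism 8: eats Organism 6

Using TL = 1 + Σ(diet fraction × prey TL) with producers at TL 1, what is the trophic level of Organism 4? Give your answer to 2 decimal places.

Organism 2: 1 + 1 = 2
Organism 3: 1 + (0.25×2 + 0.75×1) = 2.25
Organism 4: 1 + (0.31×2.25 + 0.22×2 + 0.47×1) = 2.6075
Organism 5: 1 + 2.6075 = 3.6075
Organism 6: 1 + 3.6075 = 4.6075
Organism 7: 1 + 4.6075 = 5.6075
Organism 8: 1 + 4.6075 = 5.6075

2.61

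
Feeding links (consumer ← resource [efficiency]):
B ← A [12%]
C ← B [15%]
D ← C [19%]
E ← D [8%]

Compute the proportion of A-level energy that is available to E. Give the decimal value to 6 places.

0.000274

Product of link efficiencies: 0.12 × 0.15 × 0.19 × 0.08 = 0.0002736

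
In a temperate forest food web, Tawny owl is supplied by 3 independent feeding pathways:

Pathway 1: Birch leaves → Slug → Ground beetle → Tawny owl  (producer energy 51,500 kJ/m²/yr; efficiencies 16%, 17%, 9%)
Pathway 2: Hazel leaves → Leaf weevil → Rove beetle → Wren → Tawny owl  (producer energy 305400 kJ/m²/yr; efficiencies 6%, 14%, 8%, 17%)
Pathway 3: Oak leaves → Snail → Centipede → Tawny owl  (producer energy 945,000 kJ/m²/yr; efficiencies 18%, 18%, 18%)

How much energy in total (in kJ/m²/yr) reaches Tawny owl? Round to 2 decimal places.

Pathway 1: 51500 × 0.16 × 0.17 × 0.09 = 126.072 kJ/m²/yr
Pathway 2: 305400 × 0.06 × 0.14 × 0.08 × 0.17 = 34.888896 kJ/m²/yr
Pathway 3: 945000 × 0.18 × 0.18 × 0.18 = 5511.24 kJ/m²/yr
Total at Tawny owl: 126.072 + 34.888896 + 5511.24 = 5672.200896 kJ/m²/yr

5672.20 kJ/m²/yr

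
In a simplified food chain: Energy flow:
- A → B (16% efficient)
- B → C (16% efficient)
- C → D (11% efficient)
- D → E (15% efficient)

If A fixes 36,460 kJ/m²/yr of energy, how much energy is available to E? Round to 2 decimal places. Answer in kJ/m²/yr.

B: 36460 × 0.16 = 5833.6 kJ/m²/yr
C: 5833.6 × 0.16 = 933.376 kJ/m²/yr
D: 933.376 × 0.11 = 102.67136 kJ/m²/yr
E: 102.67136 × 0.15 = 15.400704 kJ/m²/yr

15.40 kJ/m²/yr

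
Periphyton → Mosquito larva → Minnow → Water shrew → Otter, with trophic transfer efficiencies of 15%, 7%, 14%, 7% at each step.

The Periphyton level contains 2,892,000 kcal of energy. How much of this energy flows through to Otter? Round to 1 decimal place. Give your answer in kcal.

Mosquito larva: 2892000 × 0.15 = 433800 kcal
Minnow: 433800 × 0.07 = 30366 kcal
Water shrew: 30366 × 0.14 = 4251.24 kcal
Otter: 4251.24 × 0.07 = 297.5868 kcal

297.6 kcal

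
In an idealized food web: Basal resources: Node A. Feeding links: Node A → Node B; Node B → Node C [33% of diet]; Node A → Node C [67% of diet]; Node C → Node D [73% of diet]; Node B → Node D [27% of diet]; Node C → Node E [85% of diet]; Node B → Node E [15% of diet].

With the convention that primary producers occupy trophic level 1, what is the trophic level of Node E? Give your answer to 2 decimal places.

3.28

Node B: 1 + 1 = 2
Node C: 1 + (0.33×2 + 0.67×1) = 2.33
Node D: 1 + (0.73×2.33 + 0.27×2) = 3.2409
Node E: 1 + (0.85×2.33 + 0.15×2) = 3.2805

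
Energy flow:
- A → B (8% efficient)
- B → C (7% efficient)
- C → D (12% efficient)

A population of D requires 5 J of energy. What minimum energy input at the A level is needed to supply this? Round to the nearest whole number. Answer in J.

Cumulative transfer efficiency: 0.08 × 0.07 × 0.12 = 0.000672
A energy = 5 / 0.000672 = 7440 J

7440 J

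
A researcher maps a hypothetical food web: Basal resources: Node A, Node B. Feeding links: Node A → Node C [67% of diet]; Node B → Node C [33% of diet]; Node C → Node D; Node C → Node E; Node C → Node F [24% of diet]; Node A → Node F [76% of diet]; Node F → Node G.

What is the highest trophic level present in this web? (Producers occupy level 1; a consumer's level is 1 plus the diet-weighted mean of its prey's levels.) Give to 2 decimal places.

3.24

Node C: 1 + (0.67×1 + 0.33×1) = 2
Node D: 1 + 2 = 3
Node E: 1 + 2 = 3
Node F: 1 + (0.24×2 + 0.76×1) = 2.24
Node G: 1 + 2.24 = 3.24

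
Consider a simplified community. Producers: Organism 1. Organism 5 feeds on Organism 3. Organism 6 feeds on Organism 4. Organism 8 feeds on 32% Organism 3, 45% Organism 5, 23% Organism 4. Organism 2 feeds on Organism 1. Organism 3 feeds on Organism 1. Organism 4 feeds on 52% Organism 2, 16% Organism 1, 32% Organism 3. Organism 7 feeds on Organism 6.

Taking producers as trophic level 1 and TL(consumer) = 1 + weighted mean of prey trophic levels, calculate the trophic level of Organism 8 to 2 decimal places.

3.64

Organism 2: 1 + 1 = 2
Organism 3: 1 + 1 = 2
Organism 4: 1 + (0.52×2 + 0.16×1 + 0.32×2) = 2.84
Organism 5: 1 + 2 = 3
Organism 6: 1 + 2.84 = 3.84
Organism 7: 1 + 3.84 = 4.84
Organism 8: 1 + (0.32×2 + 0.45×3 + 0.23×2.84) = 3.6432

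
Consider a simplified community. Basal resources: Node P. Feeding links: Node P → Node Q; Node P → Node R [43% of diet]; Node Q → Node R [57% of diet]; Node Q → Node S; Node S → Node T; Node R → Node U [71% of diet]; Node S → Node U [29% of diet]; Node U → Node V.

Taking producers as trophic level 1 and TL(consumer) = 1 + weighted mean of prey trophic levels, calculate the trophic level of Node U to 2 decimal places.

3.69

Node Q: 1 + 1 = 2
Node R: 1 + (0.43×1 + 0.57×2) = 2.57
Node S: 1 + 2 = 3
Node T: 1 + 3 = 4
Node U: 1 + (0.71×2.57 + 0.29×3) = 3.6947
Node V: 1 + 3.6947 = 4.6947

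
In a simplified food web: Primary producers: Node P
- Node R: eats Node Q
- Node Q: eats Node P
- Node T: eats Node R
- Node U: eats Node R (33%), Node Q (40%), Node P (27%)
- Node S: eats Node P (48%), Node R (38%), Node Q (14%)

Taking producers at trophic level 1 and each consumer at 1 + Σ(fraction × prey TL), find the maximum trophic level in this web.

Node Q: 1 + 1 = 2
Node R: 1 + 2 = 3
Node S: 1 + (0.48×1 + 0.38×3 + 0.14×2) = 2.9
Node T: 1 + 3 = 4
Node U: 1 + (0.33×3 + 0.4×2 + 0.27×1) = 3.06

4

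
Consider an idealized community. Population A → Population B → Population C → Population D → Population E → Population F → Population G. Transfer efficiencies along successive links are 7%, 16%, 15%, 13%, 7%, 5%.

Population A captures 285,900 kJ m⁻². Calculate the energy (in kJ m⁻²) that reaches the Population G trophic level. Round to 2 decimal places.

0.22 kJ m⁻²

Population B: 285900 × 0.07 = 20013 kJ m⁻²
Population C: 20013 × 0.16 = 3202.08 kJ m⁻²
Population D: 3202.08 × 0.15 = 480.312 kJ m⁻²
Population E: 480.312 × 0.13 = 62.44056 kJ m⁻²
Population F: 62.44056 × 0.07 = 4.3708392 kJ m⁻²
Population G: 4.3708392 × 0.05 = 0.21854196 kJ m⁻²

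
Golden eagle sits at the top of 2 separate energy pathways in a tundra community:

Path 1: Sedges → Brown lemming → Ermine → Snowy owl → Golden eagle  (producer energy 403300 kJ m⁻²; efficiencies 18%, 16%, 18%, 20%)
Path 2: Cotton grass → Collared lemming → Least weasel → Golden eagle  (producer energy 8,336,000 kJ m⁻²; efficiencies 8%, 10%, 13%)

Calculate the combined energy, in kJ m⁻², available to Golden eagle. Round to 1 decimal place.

Path 1: 403300 × 0.18 × 0.16 × 0.18 × 0.2 = 418.14144 kJ m⁻²
Path 2: 8336000 × 0.08 × 0.1 × 0.13 = 8669.44 kJ m⁻²
Total at Golden eagle: 418.14144 + 8669.44 = 9087.58144 kJ m⁻²

9087.6 kJ m⁻²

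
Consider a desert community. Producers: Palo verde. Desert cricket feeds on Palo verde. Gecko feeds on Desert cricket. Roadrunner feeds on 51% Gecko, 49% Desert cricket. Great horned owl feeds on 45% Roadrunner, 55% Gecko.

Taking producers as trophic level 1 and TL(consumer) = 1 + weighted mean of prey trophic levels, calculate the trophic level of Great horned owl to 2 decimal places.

4.23

Desert cricket: 1 + 1 = 2
Gecko: 1 + 2 = 3
Roadrunner: 1 + (0.51×3 + 0.49×2) = 3.51
Great horned owl: 1 + (0.45×3.51 + 0.55×3) = 4.2295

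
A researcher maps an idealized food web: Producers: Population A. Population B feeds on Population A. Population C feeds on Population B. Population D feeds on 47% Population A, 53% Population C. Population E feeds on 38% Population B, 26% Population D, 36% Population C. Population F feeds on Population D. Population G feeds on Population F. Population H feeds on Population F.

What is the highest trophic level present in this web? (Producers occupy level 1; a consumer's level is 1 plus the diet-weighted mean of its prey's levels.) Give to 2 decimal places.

Population B: 1 + 1 = 2
Population C: 1 + 2 = 3
Population D: 1 + (0.47×1 + 0.53×3) = 3.06
Population E: 1 + (0.38×2 + 0.26×3.06 + 0.36×3) = 3.6356
Population F: 1 + 3.06 = 4.06
Population G: 1 + 4.06 = 5.06
Population H: 1 + 4.06 = 5.06

5.06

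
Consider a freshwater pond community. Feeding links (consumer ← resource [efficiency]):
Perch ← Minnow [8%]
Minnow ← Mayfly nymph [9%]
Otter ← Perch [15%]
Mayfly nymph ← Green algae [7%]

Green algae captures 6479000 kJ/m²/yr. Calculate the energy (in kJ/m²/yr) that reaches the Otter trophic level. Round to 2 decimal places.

489.81 kJ/m²/yr

Mayfly nymph: 6479000 × 0.07 = 453530 kJ/m²/yr
Minnow: 453530 × 0.09 = 40817.7 kJ/m²/yr
Perch: 40817.7 × 0.08 = 3265.416 kJ/m²/yr
Otter: 3265.416 × 0.15 = 489.8124 kJ/m²/yr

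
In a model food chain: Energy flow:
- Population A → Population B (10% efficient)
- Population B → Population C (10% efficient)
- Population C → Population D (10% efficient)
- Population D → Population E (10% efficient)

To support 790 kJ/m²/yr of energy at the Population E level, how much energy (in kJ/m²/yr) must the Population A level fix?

7900000 kJ/m²/yr

Cumulative transfer efficiency: 0.1 × 0.1 × 0.1 × 0.1 = 0.0001
Population A energy = 790 / 0.0001 = 7900000 kJ/m²/yr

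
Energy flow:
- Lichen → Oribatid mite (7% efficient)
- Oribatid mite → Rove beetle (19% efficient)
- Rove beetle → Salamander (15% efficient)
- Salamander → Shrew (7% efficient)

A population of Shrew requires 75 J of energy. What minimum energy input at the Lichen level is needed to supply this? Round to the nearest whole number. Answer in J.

Cumulative transfer efficiency: 0.07 × 0.19 × 0.15 × 0.07 = 0.00013965
Lichen energy = 75 / 0.00013965 = 537057 J

537057 J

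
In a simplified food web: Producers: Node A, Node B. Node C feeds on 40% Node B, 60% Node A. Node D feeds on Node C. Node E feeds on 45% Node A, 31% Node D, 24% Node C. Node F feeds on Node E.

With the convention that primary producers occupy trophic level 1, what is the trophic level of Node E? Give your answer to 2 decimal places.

2.86

Node C: 1 + (0.4×1 + 0.6×1) = 2
Node D: 1 + 2 = 3
Node E: 1 + (0.45×1 + 0.31×3 + 0.24×2) = 2.86
Node F: 1 + 2.86 = 3.86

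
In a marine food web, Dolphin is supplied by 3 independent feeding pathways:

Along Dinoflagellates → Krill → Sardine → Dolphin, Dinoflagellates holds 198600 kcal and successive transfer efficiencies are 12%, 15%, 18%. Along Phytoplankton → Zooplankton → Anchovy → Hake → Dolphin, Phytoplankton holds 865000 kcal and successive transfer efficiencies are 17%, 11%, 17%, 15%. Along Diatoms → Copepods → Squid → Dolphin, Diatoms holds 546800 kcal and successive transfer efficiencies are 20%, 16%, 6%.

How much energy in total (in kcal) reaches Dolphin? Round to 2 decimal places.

2105.80 kcal

Via Dinoflagellates: 198600 × 0.12 × 0.15 × 0.18 = 643.464 kcal
Via Phytoplankton: 865000 × 0.17 × 0.11 × 0.17 × 0.15 = 412.47525 kcal
Via Diatoms: 546800 × 0.2 × 0.16 × 0.06 = 1049.856 kcal
Total at Dolphin: 643.464 + 412.47525 + 1049.856 = 2105.79525 kcal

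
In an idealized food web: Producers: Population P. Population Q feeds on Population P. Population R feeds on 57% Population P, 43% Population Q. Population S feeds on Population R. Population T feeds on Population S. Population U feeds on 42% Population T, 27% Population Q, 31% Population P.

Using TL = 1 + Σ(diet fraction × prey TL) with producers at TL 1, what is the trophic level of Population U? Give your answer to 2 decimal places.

3.71

Population Q: 1 + 1 = 2
Population R: 1 + (0.57×1 + 0.43×2) = 2.43
Population S: 1 + 2.43 = 3.43
Population T: 1 + 3.43 = 4.43
Population U: 1 + (0.42×4.43 + 0.27×2 + 0.31×1) = 3.7106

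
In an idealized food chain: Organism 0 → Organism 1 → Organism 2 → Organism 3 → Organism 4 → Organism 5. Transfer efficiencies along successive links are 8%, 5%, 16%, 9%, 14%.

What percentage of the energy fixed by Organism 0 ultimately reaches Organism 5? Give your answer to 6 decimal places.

Product of link efficiencies: 0.08 × 0.05 × 0.16 × 0.09 × 0.14 = 0.000008064
As a percentage: 0.000008064 × 100 = 0.000806%

0.000806%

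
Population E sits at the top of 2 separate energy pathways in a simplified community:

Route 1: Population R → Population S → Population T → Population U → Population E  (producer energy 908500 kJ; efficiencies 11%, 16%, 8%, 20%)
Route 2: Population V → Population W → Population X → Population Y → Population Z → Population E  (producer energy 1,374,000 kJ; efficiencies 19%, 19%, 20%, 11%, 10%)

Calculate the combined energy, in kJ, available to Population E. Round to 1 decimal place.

Route 1: 908500 × 0.11 × 0.16 × 0.08 × 0.2 = 255.8336 kJ
Route 2: 1374000 × 0.19 × 0.19 × 0.2 × 0.11 × 0.1 = 109.12308 kJ
Total at Population E: 255.8336 + 109.12308 = 364.95668 kJ

365.0 kJ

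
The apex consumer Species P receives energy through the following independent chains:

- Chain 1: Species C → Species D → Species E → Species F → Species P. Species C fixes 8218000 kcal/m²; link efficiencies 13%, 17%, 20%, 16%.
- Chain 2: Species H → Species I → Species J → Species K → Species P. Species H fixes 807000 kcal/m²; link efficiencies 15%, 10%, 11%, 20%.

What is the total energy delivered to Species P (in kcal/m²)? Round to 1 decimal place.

6078.1 kcal/m²

Chain 1: 8218000 × 0.13 × 0.17 × 0.2 × 0.16 = 5811.7696 kcal/m²
Chain 2: 807000 × 0.15 × 0.1 × 0.11 × 0.2 = 266.31 kcal/m²
Total at Species P: 5811.7696 + 266.31 = 6078.0796 kcal/m²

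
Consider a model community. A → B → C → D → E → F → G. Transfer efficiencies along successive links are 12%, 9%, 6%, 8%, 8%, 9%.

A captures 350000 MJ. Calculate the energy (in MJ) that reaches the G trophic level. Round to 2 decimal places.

0.13 MJ

B: 350000 × 0.12 = 42000 MJ
C: 42000 × 0.09 = 3780 MJ
D: 3780 × 0.06 = 226.8 MJ
E: 226.8 × 0.08 = 18.144 MJ
F: 18.144 × 0.08 = 1.45152 MJ
G: 1.45152 × 0.09 = 0.1306368 MJ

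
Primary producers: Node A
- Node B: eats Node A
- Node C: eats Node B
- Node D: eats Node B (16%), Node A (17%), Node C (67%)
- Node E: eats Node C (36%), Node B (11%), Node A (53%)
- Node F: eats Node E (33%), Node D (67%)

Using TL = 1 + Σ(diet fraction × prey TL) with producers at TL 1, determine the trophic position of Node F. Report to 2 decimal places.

Node B: 1 + 1 = 2
Node C: 1 + 2 = 3
Node D: 1 + (0.16×2 + 0.17×1 + 0.67×3) = 3.5
Node E: 1 + (0.36×3 + 0.11×2 + 0.53×1) = 2.83
Node F: 1 + (0.33×2.83 + 0.67×3.5) = 4.2789

4.28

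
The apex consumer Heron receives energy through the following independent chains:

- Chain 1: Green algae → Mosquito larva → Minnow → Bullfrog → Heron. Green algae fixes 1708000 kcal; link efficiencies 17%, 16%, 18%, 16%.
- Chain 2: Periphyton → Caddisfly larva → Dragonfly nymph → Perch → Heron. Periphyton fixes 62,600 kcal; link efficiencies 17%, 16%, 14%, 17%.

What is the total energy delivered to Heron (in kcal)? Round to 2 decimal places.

Chain 1: 1708000 × 0.17 × 0.16 × 0.18 × 0.16 = 1337.97888 kcal
Chain 2: 62600 × 0.17 × 0.16 × 0.14 × 0.17 = 40.524736 kcal
Total at Heron: 1337.97888 + 40.524736 = 1378.503616 kcal

1378.50 kcal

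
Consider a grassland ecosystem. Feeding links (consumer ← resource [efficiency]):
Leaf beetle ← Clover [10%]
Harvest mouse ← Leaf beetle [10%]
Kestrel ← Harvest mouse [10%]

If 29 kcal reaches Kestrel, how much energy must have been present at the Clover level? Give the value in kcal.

Cumulative transfer efficiency: 0.1 × 0.1 × 0.1 = 0.001
Clover energy = 29 / 0.001 = 29000 kcal

29000 kcal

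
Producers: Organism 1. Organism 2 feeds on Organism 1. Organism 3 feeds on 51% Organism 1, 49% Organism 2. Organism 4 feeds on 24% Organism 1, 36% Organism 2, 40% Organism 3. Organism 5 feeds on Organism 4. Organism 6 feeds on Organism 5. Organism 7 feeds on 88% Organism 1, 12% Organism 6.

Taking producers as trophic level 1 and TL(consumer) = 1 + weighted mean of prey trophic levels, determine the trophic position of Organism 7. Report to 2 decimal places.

Organism 2: 1 + 1 = 2
Organism 3: 1 + (0.51×1 + 0.49×2) = 2.49
Organism 4: 1 + (0.24×1 + 0.36×2 + 0.4×2.49) = 2.956
Organism 5: 1 + 2.956 = 3.956
Organism 6: 1 + 3.956 = 4.956
Organism 7: 1 + (0.88×1 + 0.12×4.956) = 2.47472

2.47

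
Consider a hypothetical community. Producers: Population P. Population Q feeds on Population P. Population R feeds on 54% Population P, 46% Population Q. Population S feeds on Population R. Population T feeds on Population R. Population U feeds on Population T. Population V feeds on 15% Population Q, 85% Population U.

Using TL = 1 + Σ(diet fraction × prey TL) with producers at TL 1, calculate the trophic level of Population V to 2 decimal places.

5.09

Population Q: 1 + 1 = 2
Population R: 1 + (0.54×1 + 0.46×2) = 2.46
Population S: 1 + 2.46 = 3.46
Population T: 1 + 2.46 = 3.46
Population U: 1 + 3.46 = 4.46
Population V: 1 + (0.15×2 + 0.85×4.46) = 5.091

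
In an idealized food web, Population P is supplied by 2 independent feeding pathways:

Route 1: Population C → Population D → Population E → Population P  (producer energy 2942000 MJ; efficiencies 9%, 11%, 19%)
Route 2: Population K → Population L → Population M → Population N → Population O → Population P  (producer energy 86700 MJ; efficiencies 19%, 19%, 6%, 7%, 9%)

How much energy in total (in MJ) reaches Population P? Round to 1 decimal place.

5535.1 MJ

Route 1: 2942000 × 0.09 × 0.11 × 0.19 = 5533.902 MJ
Route 2: 86700 × 0.19 × 0.19 × 0.06 × 0.07 × 0.09 = 1.18309086 MJ
Total at Population P: 5533.902 + 1.18309086 = 5535.08509086 MJ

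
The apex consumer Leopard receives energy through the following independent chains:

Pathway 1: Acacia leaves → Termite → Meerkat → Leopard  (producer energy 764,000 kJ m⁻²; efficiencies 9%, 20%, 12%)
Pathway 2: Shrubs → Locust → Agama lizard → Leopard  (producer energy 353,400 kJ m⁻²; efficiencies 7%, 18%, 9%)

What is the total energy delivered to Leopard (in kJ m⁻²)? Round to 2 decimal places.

Pathway 1: 764000 × 0.09 × 0.2 × 0.12 = 1650.24 kJ m⁻²
Pathway 2: 353400 × 0.07 × 0.18 × 0.09 = 400.7556 kJ m⁻²
Total at Leopard: 1650.24 + 400.7556 = 2050.9956 kJ m⁻²

2051.00 kJ m⁻²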